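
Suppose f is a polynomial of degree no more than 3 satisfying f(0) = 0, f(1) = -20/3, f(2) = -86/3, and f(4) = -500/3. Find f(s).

Write f(s) = as^3 + bs^2 + cs + d. Substituting each data point gives a linear system:
  d = 0
  a + b + c + d = -20/3
  8a + 4b + 2c + d = -86/3
  64a + 16b + 4c + d = -500/3
Solving the system yields a = -2, b = -5/3, c = -3, d = 0.
So f(s) = -2s^3 - (5/3)s^2 - 3s.
Check: f(4) = -500/3. ✓

f(s) = -2s^3 - (5/3)s^2 - 3s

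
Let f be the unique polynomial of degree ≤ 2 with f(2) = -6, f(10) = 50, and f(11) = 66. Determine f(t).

Write f(t) = at^2 + bt + c. Substituting each data point gives a linear system:
  4a + 2b + c = -6
  100a + 10b + c = 50
  121a + 11b + c = 66
Solving the system yields a = 1, b = -5, c = 0.
So f(t) = t^2 - 5t.
Check: f(11) = 66. ✓

f(t) = t^2 - 5t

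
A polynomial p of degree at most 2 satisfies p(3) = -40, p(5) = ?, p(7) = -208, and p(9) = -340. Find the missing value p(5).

-108

On equispaced nodes a degree-2 polynomial has vanishing third forward difference, so
  - p(3) + 3·p(5) - 3·p(7) + p(9) = 0.
Substituting the known values and solving for p(5):
  3·p(5) = -324
  p(5) = -108.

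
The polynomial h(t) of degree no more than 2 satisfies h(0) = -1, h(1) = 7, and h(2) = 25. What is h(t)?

Write h(t) = at^2 + bt + c. Substituting each data point gives a linear system:
  c = -1
  a + b + c = 7
  4a + 2b + c = 25
Solving the system yields a = 5, b = 3, c = -1.
So h(t) = 5t^2 + 3t - 1.
Check: h(2) = 25. ✓

h(t) = 5t^2 + 3t - 1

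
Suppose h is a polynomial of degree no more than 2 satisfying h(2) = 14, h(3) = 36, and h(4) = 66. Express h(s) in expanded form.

Write h(s) = as^2 + bs + c. Substituting each data point gives a linear system:
  4a + 2b + c = 14
  9a + 3b + c = 36
  16a + 4b + c = 66
Solving the system yields a = 4, b = 2, c = -6.
So h(s) = 4s^2 + 2s - 6.
Check: h(3) = 36. ✓

h(s) = 4s^2 + 2s - 6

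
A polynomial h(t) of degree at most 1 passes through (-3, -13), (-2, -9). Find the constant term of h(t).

-1

Write h(t) = at + b. Substituting each data point gives a linear system:
  -3a + b = -13
  -2a + b = -9
Solving the system yields a = 4, b = -1.
So h(t) = 4t - 1.
The constant term is -1.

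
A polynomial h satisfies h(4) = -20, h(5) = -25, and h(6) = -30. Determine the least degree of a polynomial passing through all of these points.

Forward differences of the values at x = 4, 5, 6:
  h  : -20  -25  -30
  Δ  : -5  -5
  Δ^2: 0
The first differences are constant (-5) and nonzero, while all higher differences vanish, so the minimal degree is 1.

1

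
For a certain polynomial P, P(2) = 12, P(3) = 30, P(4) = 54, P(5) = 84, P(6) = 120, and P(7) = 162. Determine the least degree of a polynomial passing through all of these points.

Forward differences of the values at u = 2, 3, 4, 5, 6, 7:
  P  : 12  30  54  84  120  162
  Δ  : 18  24  30  36  42
  Δ^2: 6  6  6  6
  Δ^3: 0  0  0
  Δ^4: 0  0
  Δ^5: 0
The second differences are constant (6) and nonzero, while all higher differences vanish, so the minimal degree is 2.

2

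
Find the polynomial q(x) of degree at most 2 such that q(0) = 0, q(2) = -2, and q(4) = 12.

Using the Lagrange interpolation formula with nodes 0, 2, 4:
  L_0(x) = (x - 2)(x - 4) / 8
  L_1(x) = x(x - 4) / -4
  L_2(x) = x(x - 2) / 8
Then q(x) = 0·L_0(x) - 2·L_1(x) + 12·L_2(x).
Expanding and collecting terms gives q(x) = 2x² - 5x.
Check: q(2) = -2. ✓

q(x) = 2x^2 - 5x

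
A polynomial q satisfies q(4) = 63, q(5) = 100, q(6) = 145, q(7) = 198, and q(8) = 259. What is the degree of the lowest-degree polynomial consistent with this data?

Forward differences of the values at x = 4, 5, 6, 7, 8:
  q  : 63  100  145  198  259
  Δ  : 37  45  53  61
  Δ^2: 8  8  8
  Δ^3: 0  0
  Δ^4: 0
The second differences are constant (8) and nonzero, while all higher differences vanish, so the minimal degree is 2.

2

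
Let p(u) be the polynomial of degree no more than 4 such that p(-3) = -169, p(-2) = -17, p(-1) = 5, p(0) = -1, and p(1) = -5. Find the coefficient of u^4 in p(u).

Write p(u) = au^4 + bu^3 + cu^2 + du + e. Substituting each data point gives a linear system:
  81a - 27b + 9c - 3d + e = -169
  16a - 8b + 4c - 2d + e = -17
  a - b + c - d + e = 5
  e = -1
  a + b + c + d + e = -5
Solving the system yields a = -3, b = -1, c = 4, d = -4, e = -1.
So p(u) = -3u⁴ - u³ + 4u² - 4u - 1.
The leading coefficient is -3.

-3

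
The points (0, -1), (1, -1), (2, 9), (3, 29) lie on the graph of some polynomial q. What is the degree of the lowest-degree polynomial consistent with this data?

2

Forward differences of the values at u = 0, 1, 2, 3:
  q  : -1  -1  9  29
  Δ  : 0  10  20
  Δ^2: 10  10
  Δ^3: 0
The second differences are constant (10) and nonzero, while all higher differences vanish, so the minimal degree is 2.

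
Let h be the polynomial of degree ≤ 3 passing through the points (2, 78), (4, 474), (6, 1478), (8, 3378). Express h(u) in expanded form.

h(u) = 6u^3 + 4u^2 + 6u + 2

Using the Lagrange interpolation formula with nodes 2, 4, 6, 8:
  L_0(u) = (u - 4)(u - 6)(u - 8) / -48
  L_1(u) = (u - 2)(u - 6)(u - 8) / 16
  L_2(u) = (u - 2)(u - 4)(u - 8) / -16
  L_3(u) = (u - 2)(u - 4)(u - 6) / 48
Then h(u) = 78·L_0(u) + 474·L_1(u) + 1478·L_2(u) + 3378·L_3(u).
Expanding and collecting terms gives h(u) = 6u^3 + 4u^2 + 6u + 2.
Check: h(4) = 474. ✓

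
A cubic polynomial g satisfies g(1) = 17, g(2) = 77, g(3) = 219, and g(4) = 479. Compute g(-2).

Forward differences of the values at t = 1, 2, 3, 4:
  g  : 17  77  219  479
  Δ  : 60  142  260
  Δ^2: 82  118
  Δ^3: 36
The third differences are constant, confirming degree 3.
Interpolating (Newton forward form) and evaluating at t = -2 gives g(-2) = -31.

-31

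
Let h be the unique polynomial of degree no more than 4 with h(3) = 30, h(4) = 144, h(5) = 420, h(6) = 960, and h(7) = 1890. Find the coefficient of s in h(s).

4

Write h(s) = as^4 + bs^3 + cs^2 + ds + e. Substituting each data point gives a linear system:
  81a + 27b + 9c + 3d + e = 30
  256a + 64b + 16c + 4d + e = 144
  625a + 125b + 25c + 5d + e = 420
  1296a + 216b + 36c + 6d + e = 960
  2401a + 343b + 49c + 7d + e = 1890
Solving the system yields a = 1, b = -1, c = -4, d = 4, e = 0.
So h(s) = s^4 - s^3 - 4s^2 + 4s.
The coefficient of s is 4.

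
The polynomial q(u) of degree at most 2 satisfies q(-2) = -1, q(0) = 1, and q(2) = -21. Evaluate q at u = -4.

-27

Forward differences of the values at u = -2, 0, 2:
  q  : -1  1  -21
  Δ  : 2  -22
  Δ^2: -24
The second differences are constant, confirming degree 2.
Interpolating (Newton forward form) and evaluating at u = -4 gives q(-4) = -27.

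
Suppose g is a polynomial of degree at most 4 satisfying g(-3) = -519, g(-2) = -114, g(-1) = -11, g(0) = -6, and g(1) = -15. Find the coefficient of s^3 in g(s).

Write g(s) = as^4 + bs^3 + cs^2 + ds + e. Substituting each data point gives a linear system:
  81a - 27b + 9c - 3d + e = -519
  16a - 8b + 4c - 2d + e = -114
  a - b + c - d + e = -11
  e = -6
  a + b + c + d + e = -15
Solving the system yields a = -5, b = 4, c = -2, d = -6, e = -6.
So g(s) = -5s^4 + 4s^3 - 2s^2 - 6s - 6.
The coefficient of s^3 is 4.

4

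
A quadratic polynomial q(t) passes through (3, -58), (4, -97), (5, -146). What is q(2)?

-29

Using the Lagrange interpolation formula with nodes 3, 4, 5:
  L_0(t) = (t - 4)(t - 5) / 2
  L_1(t) = (t - 3)(t - 5) / -1
  L_2(t) = (t - 3)(t - 4) / 2
Then q(t) = -58·L_0(t) - 97·L_1(t) - 146·L_2(t).
Expanding and collecting terms gives q(t) = -5t^2 - 4t - 1.
Evaluating at t = 2: q(2) = -29.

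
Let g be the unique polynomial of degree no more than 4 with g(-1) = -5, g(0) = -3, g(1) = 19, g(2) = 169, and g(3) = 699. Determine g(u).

Write g(u) = au^4 + bu^3 + cu^2 + du + e. Substituting each data point gives a linear system:
  a - b + c - d + e = -5
  e = -3
  a + b + c + d + e = 19
  16a + 8b + 4c + 2d + e = 169
  81a + 27b + 9c + 3d + e = 699
Solving the system yields a = 6, b = 6, c = 4, d = 6, e = -3.
So g(u) = 6u⁴ + 6u³ + 4u² + 6u - 3.
Check: g(-1) = -5. ✓

g(u) = 6u^4 + 6u^3 + 4u^2 + 6u - 3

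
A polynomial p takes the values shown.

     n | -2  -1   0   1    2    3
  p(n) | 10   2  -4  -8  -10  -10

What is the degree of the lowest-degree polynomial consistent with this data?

2

Forward differences of the values at n = -2, -1, 0, 1, 2, 3:
  p  : 10  2  -4  -8  -10  -10
  Δ  : -8  -6  -4  -2  0
  Δ^2: 2  2  2  2
  Δ^3: 0  0  0
  Δ^4: 0  0
  Δ^5: 0
The second differences are constant (2) and nonzero, while all higher differences vanish, so the minimal degree is 2.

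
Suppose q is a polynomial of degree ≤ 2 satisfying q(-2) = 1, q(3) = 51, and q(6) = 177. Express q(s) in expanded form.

q(s) = 4s^2 + 6s - 3

Write q(s) = as^2 + bs + c. Substituting each data point gives a linear system:
  4a - 2b + c = 1
  9a + 3b + c = 51
  36a + 6b + c = 177
Solving the system yields a = 4, b = 6, c = -3.
So q(s) = 4s^2 + 6s - 3.
Check: q(-2) = 1. ✓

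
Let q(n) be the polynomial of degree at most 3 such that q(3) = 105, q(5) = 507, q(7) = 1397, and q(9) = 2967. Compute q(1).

Write q(n) = an^3 + bn^2 + cn + d. Substituting each data point gives a linear system:
  27a + 9b + 3c + d = 105
  125a + 25b + 5c + d = 507
  343a + 49b + 7c + d = 1397
  729a + 81b + 9c + d = 2967
Solving the system yields a = 4, b = 1, c = -3, d = -3.
So q(n) = 4n^3 + n^2 - 3n - 3.
Then q(1) = -1.

-1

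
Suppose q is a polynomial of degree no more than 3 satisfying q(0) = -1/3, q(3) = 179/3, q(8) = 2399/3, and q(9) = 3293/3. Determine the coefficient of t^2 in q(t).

5

Write q(t) = at^3 + bt^2 + ct + d. Substituting each data point gives a linear system:
  d = -1/3
  27a + 9b + 3c + d = 179/3
  512a + 64b + 8c + d = 2399/3
  729a + 81b + 9c + d = 3293/3
Solving the system yields a = 1, b = 5, c = -4, d = -1/3.
So q(t) = t³ + 5t² - 4t - 1/3.
The coefficient of t^2 is 5.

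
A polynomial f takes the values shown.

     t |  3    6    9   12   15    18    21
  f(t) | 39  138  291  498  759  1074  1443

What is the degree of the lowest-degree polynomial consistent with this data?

Forward differences of the values at t = 3, 6, 9, 12, 15, 18, 21:
  f  : 39  138  291  498  759  1074  1443
  Δ  : 99  153  207  261  315  369
  Δ^2: 54  54  54  54  54
  Δ^3: 0  0  0  0
  Δ^4: 0  0  0
  Δ^5: 0  0
  Δ^6: 0
The second differences are constant (54) and nonzero, while all higher differences vanish, so the minimal degree is 2.

2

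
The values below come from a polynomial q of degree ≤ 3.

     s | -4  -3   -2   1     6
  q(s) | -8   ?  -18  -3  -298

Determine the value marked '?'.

-19

The 4 known points determine the degree-3 polynomial uniquely.
Write q(s) = as^3 + bs^2 + cs + d. Substituting each data point gives a linear system:
  -64a + 16b - 4c + d = -8
  -8a + 4b - 2c + d = -18
  a + b + c + d = -3
  216a + 36b + 6c + d = -298
Solving the system yields a = -1, b = -3, c = 5, d = -4.
So q(s) = -s^3 - 3s^2 + 5s - 4.
Then q(-3) = -19.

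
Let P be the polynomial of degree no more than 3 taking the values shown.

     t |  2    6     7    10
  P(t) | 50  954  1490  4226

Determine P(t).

Write P(t) = at^3 + bt^2 + ct + d. Substituting each data point gives a linear system:
  8a + 4b + 2c + d = 50
  216a + 36b + 6c + d = 954
  343a + 49b + 7c + d = 1490
  1000a + 100b + 10c + d = 4226
Solving the system yields a = 4, b = 2, c = 2, d = 6.
So P(t) = 4t^3 + 2t^2 + 2t + 6.
Check: P(7) = 1490. ✓

P(t) = 4t^3 + 2t^2 + 2t + 6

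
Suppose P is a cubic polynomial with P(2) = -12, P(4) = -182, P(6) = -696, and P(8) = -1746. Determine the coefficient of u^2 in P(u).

5

Write P(u) = au^3 + bu^2 + cu + d. Substituting each data point gives a linear system:
  8a + 4b + 2c + d = -12
  64a + 16b + 4c + d = -182
  216a + 36b + 6c + d = -696
  512a + 64b + 8c + d = -1746
Solving the system yields a = -4, b = 5, c = -3, d = 6.
So P(u) = -4u^3 + 5u^2 - 3u + 6.
The coefficient of u^2 is 5.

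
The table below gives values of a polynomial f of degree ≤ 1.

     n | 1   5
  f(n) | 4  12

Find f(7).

16

Write f(n) = an + b. Substituting each data point gives a linear system:
  a + b = 4
  5a + b = 12
Solving the system yields a = 2, b = 2.
So f(n) = 2n + 2.
Then f(7) = 16.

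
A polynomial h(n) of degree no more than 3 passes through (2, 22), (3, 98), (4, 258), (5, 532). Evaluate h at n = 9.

Using the Lagrange interpolation formula with nodes 2, 3, 4, 5:
  L_0(n) = (n - 3)(n - 4)(n - 5) / -6
  L_1(n) = (n - 2)(n - 4)(n - 5) / 2
  L_2(n) = (n - 2)(n - 3)(n - 5) / -2
  L_3(n) = (n - 2)(n - 3)(n - 4) / 6
Then h(n) = 22·L_0(n) + 98·L_1(n) + 258·L_2(n) + 532·L_3(n).
Expanding and collecting terms gives h(n) = 5n³ - 3n² - 4n + 2.
Evaluating at n = 9: h(9) = 3368.

3368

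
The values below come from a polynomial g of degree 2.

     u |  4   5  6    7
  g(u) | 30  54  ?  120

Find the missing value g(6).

84

On equispaced nodes a degree-2 polynomial has vanishing third forward difference, so
  - g(4) + 3·g(5) - 3·g(6) + g(7) = 0.
Substituting the known values and solving for g(6):
  -3·g(6) = -252
  g(6) = 84.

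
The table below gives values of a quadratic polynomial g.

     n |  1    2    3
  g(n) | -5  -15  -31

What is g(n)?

Using the Lagrange interpolation formula with nodes 1, 2, 3:
  L_0(n) = (n - 2)(n - 3) / 2
  L_1(n) = (n - 1)(n - 3) / -1
  L_2(n) = (n - 1)(n - 2) / 2
Then g(n) = -5·L_0(n) - 15·L_1(n) - 31·L_2(n).
Expanding and collecting terms gives g(n) = -3n² - n - 1.
Check: g(1) = -5. ✓

g(n) = -3n^2 - n - 1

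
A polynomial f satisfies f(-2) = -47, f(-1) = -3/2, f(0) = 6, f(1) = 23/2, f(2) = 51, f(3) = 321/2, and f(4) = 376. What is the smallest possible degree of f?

3

Forward differences of the values at n = -2, -1, 0, 1, 2, 3, 4:
  f  : -47  -3/2  6  23/2  51  321/2  376
  Δ  : 91/2  15/2  11/2  79/2  219/2  431/2
  Δ^2: -38  -2  34  70  106
  Δ^3: 36  36  36  36
  Δ^4: 0  0  0
  Δ^5: 0  0
  Δ^6: 0
The third differences are constant (36) and nonzero, while all higher differences vanish, so the minimal degree is 3.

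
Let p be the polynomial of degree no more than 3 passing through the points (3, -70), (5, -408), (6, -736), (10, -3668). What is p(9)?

Write p(x) = ax^3 + bx^2 + cx + d. Substituting each data point gives a linear system:
  27a + 9b + 3c + d = -70
  125a + 25b + 5c + d = -408
  216a + 36b + 6c + d = -736
  1000a + 100b + 10c + d = -3668
Solving the system yields a = -4, b = 3, c = 3, d = 2.
So p(x) = -4x^3 + 3x^2 + 3x + 2.
Then p(9) = -2644.

-2644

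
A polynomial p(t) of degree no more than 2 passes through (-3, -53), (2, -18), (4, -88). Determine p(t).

p(t) = -6t^2 + t + 4

Write p(t) = at^2 + bt + c. Substituting each data point gives a linear system:
  9a - 3b + c = -53
  4a + 2b + c = -18
  16a + 4b + c = -88
Solving the system yields a = -6, b = 1, c = 4.
So p(t) = -6t^2 + t + 4.
Check: p(2) = -18. ✓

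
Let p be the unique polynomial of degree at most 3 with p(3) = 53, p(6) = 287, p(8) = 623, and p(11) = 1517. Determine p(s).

Using the Lagrange interpolation formula with nodes 3, 6, 8, 11:
  L_0(s) = (s - 6)(s - 8)(s - 11) / -120
  L_1(s) = (s - 3)(s - 8)(s - 11) / 30
  L_2(s) = (s - 3)(s - 6)(s - 11) / -30
  L_3(s) = (s - 3)(s - 6)(s - 8) / 120
Then p(s) = 53·L_0(s) + 287·L_1(s) + 623·L_2(s) + 1517·L_3(s).
Expanding and collecting terms gives p(s) = s³ + s² + 6s - 1.
Check: p(6) = 287. ✓

p(s) = s^3 + s^2 + 6s - 1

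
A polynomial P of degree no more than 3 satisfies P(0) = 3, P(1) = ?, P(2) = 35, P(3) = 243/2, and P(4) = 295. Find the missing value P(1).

11/2

The 4 known points determine the degree-3 polynomial uniquely.
Write P(s) = as^3 + bs^2 + cs + d. Substituting each data point gives a linear system:
  d = 3
  8a + 4b + 2c + d = 35
  27a + 9b + 3c + d = 243/2
  64a + 16b + 4c + d = 295
Solving the system yields a = 5, b = -3/2, c = -1, d = 3.
So P(s) = 5s³ - (3/2)s² - s + 3.
Then P(1) = 11/2.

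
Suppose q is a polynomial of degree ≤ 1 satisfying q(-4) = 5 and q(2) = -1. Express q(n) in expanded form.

q(n) = -n + 1

Using the Lagrange interpolation formula with nodes -4, 2:
  L_0(n) = (n - 2) / -6
  L_1(n) = (n + 4) / 6
Then q(n) = 5·L_0(n) - 1·L_1(n).
Expanding and collecting terms gives q(n) = -n + 1.
Check: q(2) = -1. ✓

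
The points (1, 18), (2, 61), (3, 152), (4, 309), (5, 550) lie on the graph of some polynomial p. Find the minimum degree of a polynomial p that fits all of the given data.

3

Forward differences of the values at n = 1, 2, 3, 4, 5:
  p  : 18  61  152  309  550
  Δ  : 43  91  157  241
  Δ^2: 48  66  84
  Δ^3: 18  18
  Δ^4: 0
The third differences are constant (18) and nonzero, while all higher differences vanish, so the minimal degree is 3.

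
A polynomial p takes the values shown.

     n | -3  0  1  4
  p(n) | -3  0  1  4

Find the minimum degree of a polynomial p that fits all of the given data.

1

Divided differences on the nodes -3, 0, 1, 4:
  order 0: -3  0  1  4
  order 1: 1  1  1
  order 2: 0  0
  order 3: 0
The order-1 divided differences are all 1 (nonzero) and every higher order vanishes, so the data lies on a polynomial of degree exactly 1.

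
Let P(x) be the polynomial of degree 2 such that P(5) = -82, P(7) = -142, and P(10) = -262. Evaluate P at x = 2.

-22

Using the Lagrange interpolation formula with nodes 5, 7, 10:
  L_0(x) = (x - 7)(x - 10) / 10
  L_1(x) = (x - 5)(x - 10) / -6
  L_2(x) = (x - 5)(x - 7) / 15
Then P(x) = -82·L_0(x) - 142·L_1(x) - 262·L_2(x).
Expanding and collecting terms gives P(x) = -2x² - 6x - 2.
Evaluating at x = 2: P(2) = -22.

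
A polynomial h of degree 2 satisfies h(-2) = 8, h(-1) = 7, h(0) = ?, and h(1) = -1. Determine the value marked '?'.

On equispaced nodes a degree-2 polynomial has vanishing third forward difference, so
  - h(-2) + 3·h(-1) - 3·h(0) + h(1) = 0.
Substituting the known values and solving for h(0):
  -3·h(0) = -12
  h(0) = 4.

4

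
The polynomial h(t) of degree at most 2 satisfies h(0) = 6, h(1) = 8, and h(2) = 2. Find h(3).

Using the Lagrange interpolation formula with nodes 0, 1, 2:
  L_0(t) = (t - 1)(t - 2) / 2
  L_1(t) = t(t - 2) / -1
  L_2(t) = t(t - 1) / 2
Then h(t) = 6·L_0(t) + 8·L_1(t) + 2·L_2(t).
Expanding and collecting terms gives h(t) = -4t² + 6t + 6.
Evaluating at t = 3: h(3) = -12.

-12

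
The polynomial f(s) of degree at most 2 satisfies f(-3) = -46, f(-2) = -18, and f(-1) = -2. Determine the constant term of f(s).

Write f(s) = as^2 + bs + c. Substituting each data point gives a linear system:
  9a - 3b + c = -46
  4a - 2b + c = -18
  a - b + c = -2
Solving the system yields a = -6, b = -2, c = 2.
So f(s) = -6s^2 - 2s + 2.
The constant term is 2.

2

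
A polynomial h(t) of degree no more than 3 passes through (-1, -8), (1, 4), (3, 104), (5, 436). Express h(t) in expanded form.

Write h(t) = at^3 + bt^2 + ct + d. Substituting each data point gives a linear system:
  -a + b - c + d = -8
  a + b + c + d = 4
  27a + 9b + 3c + d = 104
  125a + 25b + 5c + d = 436
Solving the system yields a = 3, b = 2, c = 3, d = -4.
So h(t) = 3t^3 + 2t^2 + 3t - 4.
Check: h(3) = 104. ✓

h(t) = 3t^3 + 2t^2 + 3t - 4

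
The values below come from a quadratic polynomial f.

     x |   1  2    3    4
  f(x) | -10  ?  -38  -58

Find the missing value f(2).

-22

The 3 known points determine the degree-2 polynomial uniquely.
Write f(x) = ax^2 + bx + c. Substituting each data point gives a linear system:
  a + b + c = -10
  9a + 3b + c = -38
  16a + 4b + c = -58
Solving the system yields a = -2, b = -6, c = -2.
So f(x) = -2x^2 - 6x - 2.
Then f(2) = -22.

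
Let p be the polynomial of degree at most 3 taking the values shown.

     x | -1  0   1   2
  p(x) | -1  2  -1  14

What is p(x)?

Write p(x) = ax^3 + bx^2 + cx + d. Substituting each data point gives a linear system:
  -a + b - c + d = -1
  d = 2
  a + b + c + d = -1
  8a + 4b + 2c + d = 14
Solving the system yields a = 4, b = -3, c = -4, d = 2.
So p(x) = 4x^3 - 3x^2 - 4x + 2.
Check: p(-1) = -1. ✓

p(x) = 4x^3 - 3x^2 - 4x + 2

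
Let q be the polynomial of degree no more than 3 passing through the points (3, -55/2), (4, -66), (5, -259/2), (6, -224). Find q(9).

Write q(t) = at^3 + bt^2 + ct + d. Substituting each data point gives a linear system:
  27a + 9b + 3c + d = -55/2
  64a + 16b + 4c + d = -66
  125a + 25b + 5c + d = -259/2
  216a + 36b + 6c + d = -224
Solving the system yields a = -1, b = -1/2, c = 2, d = -2.
So q(t) = -t^3 - (1/2)t^2 + 2t - 2.
Then q(9) = -1507/2.

-1507/2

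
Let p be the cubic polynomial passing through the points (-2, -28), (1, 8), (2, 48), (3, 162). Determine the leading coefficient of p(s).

6

Write p(s) = as^3 + bs^2 + cs + d. Substituting each data point gives a linear system:
  -8a + 4b - 2c + d = -28
  a + b + c + d = 8
  8a + 4b + 2c + d = 48
  27a + 9b + 3c + d = 162
Solving the system yields a = 6, b = 1, c = -5, d = 6.
So p(s) = 6s^3 + s^2 - 5s + 6.
The leading coefficient is 6.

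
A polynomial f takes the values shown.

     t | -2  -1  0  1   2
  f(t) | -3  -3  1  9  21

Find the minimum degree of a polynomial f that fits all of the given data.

2

Forward differences of the values at t = -2, -1, 0, 1, 2:
  f  : -3  -3  1  9  21
  Δ  : 0  4  8  12
  Δ^2: 4  4  4
  Δ^3: 0  0
  Δ^4: 0
The second differences are constant (4) and nonzero, while all higher differences vanish, so the minimal degree is 2.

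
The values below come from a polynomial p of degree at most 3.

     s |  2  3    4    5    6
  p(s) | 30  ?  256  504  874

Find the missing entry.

The 4 known points determine the degree-3 polynomial uniquely.
Write p(s) = as^3 + bs^2 + cs + d. Substituting each data point gives a linear system:
  8a + 4b + 2c + d = 30
  64a + 16b + 4c + d = 256
  125a + 25b + 5c + d = 504
  216a + 36b + 6c + d = 874
Solving the system yields a = 4, b = 1, c = -5, d = 4.
So p(s) = 4s³ + s² - 5s + 4.
Then p(3) = 106.

106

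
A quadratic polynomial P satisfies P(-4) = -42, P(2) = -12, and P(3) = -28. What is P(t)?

P(t) = -3t^2 - t + 2

Using the Lagrange interpolation formula with nodes -4, 2, 3:
  L_0(t) = (t - 2)(t - 3) / 42
  L_1(t) = (t + 4)(t - 3) / -6
  L_2(t) = (t + 4)(t - 2) / 7
Then P(t) = -42·L_0(t) - 12·L_1(t) - 28·L_2(t).
Expanding and collecting terms gives P(t) = -3t² - t + 2.
Check: P(2) = -12. ✓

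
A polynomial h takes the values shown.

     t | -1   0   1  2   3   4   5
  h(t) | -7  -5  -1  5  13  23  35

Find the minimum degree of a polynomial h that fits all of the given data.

Forward differences of the values at t = -1, 0, 1, 2, 3, 4, 5:
  h  : -7  -5  -1  5  13  23  35
  Δ  : 2  4  6  8  10  12
  Δ^2: 2  2  2  2  2
  Δ^3: 0  0  0  0
  Δ^4: 0  0  0
  Δ^5: 0  0
  Δ^6: 0
The second differences are constant (2) and nonzero, while all higher differences vanish, so the minimal degree is 2.

2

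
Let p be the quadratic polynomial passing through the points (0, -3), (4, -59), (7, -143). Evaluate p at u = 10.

-263

Using the Lagrange interpolation formula with nodes 0, 4, 7:
  L_0(u) = (u - 4)(u - 7) / 28
  L_1(u) = u(u - 7) / -12
  L_2(u) = u(u - 4) / 21
Then p(u) = -3·L_0(u) - 59·L_1(u) - 143·L_2(u).
Expanding and collecting terms gives p(u) = -2u² - 6u - 3.
Evaluating at u = 10: p(10) = -263.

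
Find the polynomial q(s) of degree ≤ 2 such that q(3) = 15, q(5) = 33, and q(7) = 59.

q(s) = s^2 + s + 3

Using the Lagrange interpolation formula with nodes 3, 5, 7:
  L_0(s) = (s - 5)(s - 7) / 8
  L_1(s) = (s - 3)(s - 7) / -4
  L_2(s) = (s - 3)(s - 5) / 8
Then q(s) = 15·L_0(s) + 33·L_1(s) + 59·L_2(s).
Expanding and collecting terms gives q(s) = s² + s + 3.
Check: q(3) = 15. ✓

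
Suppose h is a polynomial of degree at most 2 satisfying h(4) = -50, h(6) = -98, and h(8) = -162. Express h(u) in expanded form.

h(u) = -2u^2 - 4u - 2

Write h(u) = au^2 + bu + c. Substituting each data point gives a linear system:
  16a + 4b + c = -50
  36a + 6b + c = -98
  64a + 8b + c = -162
Solving the system yields a = -2, b = -4, c = -2.
So h(u) = -2u^2 - 4u - 2.
Check: h(4) = -50. ✓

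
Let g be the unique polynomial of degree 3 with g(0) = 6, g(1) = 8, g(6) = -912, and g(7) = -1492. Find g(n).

g(n) = -5n^3 + 4n^2 + 3n + 6

Write g(n) = an^3 + bn^2 + cn + d. Substituting each data point gives a linear system:
  d = 6
  a + b + c + d = 8
  216a + 36b + 6c + d = -912
  343a + 49b + 7c + d = -1492
Solving the system yields a = -5, b = 4, c = 3, d = 6.
So g(n) = -5n^3 + 4n^2 + 3n + 6.
Check: g(7) = -1492. ✓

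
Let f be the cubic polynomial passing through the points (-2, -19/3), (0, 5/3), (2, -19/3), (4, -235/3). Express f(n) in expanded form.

f(n) = -n^3 - 2n^2 + 4n + 5/3

Using the Lagrange interpolation formula with nodes -2, 0, 2, 4:
  L_0(n) = n(n - 2)(n - 4) / -48
  L_1(n) = (n + 2)(n - 2)(n - 4) / 16
  L_2(n) = (n + 2)n(n - 4) / -16
  L_3(n) = (n + 2)n(n - 2) / 48
Then f(n) = -19/3·L_0(n) + 5/3·L_1(n) - 19/3·L_2(n) - 235/3·L_3(n).
Expanding and collecting terms gives f(n) = -n³ - 2n² + 4n + 5/3.
Check: f(2) = -19/3. ✓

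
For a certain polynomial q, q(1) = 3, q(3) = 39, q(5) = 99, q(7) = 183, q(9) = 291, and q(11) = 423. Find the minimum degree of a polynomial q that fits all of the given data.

2

Forward differences of the values at u = 1, 3, 5, 7, 9, 11:
  q  : 3  39  99  183  291  423
  Δ  : 36  60  84  108  132
  Δ^2: 24  24  24  24
  Δ^3: 0  0  0
  Δ^4: 0  0
  Δ^5: 0
The second differences are constant (24) and nonzero, while all higher differences vanish, so the minimal degree is 2.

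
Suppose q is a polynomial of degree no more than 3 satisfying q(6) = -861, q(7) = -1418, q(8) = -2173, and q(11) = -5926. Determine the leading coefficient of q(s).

-5

Write q(s) = as^3 + bs^2 + cs + d. Substituting each data point gives a linear system:
  216a + 36b + 6c + d = -861
  343a + 49b + 7c + d = -1418
  512a + 64b + 8c + d = -2173
  1331a + 121b + 11c + d = -5926
Solving the system yields a = -5, b = 6, c = 0, d = 3.
So q(s) = -5s^3 + 6s^2 + 3.
The leading coefficient is -5.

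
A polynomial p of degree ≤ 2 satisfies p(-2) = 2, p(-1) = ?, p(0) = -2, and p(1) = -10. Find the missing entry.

2

The 3 known points determine the degree-2 polynomial uniquely.
Write p(s) = as^2 + bs + c. Substituting each data point gives a linear system:
  4a - 2b + c = 2
  c = -2
  a + b + c = -10
Solving the system yields a = -2, b = -6, c = -2.
So p(s) = -2s^2 - 6s - 2.
Then p(-1) = 2.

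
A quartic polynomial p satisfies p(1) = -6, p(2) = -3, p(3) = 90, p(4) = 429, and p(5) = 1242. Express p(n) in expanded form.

p(n) = 3n^4 - 4n^3 - 6n^2 + 4n - 3

Write p(n) = an^4 + bn^3 + cn^2 + dn + e. Substituting each data point gives a linear system:
  a + b + c + d + e = -6
  16a + 8b + 4c + 2d + e = -3
  81a + 27b + 9c + 3d + e = 90
  256a + 64b + 16c + 4d + e = 429
  625a + 125b + 25c + 5d + e = 1242
Solving the system yields a = 3, b = -4, c = -6, d = 4, e = -3.
So p(n) = 3n^4 - 4n^3 - 6n^2 + 4n - 3.
Check: p(1) = -6. ✓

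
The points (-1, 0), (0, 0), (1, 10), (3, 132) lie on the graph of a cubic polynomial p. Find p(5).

Using the Lagrange interpolation formula with nodes -1, 0, 1, 3:
  L_0(s) = s(s - 1)(s - 3) / -8
  L_1(s) = (s + 1)(s - 1)(s - 3) / 3
  L_2(s) = (s + 1)s(s - 3) / -4
  L_3(s) = (s + 1)s(s - 1) / 24
Then p(s) = 0·L_0(s) + 0·L_1(s) + 10·L_2(s) + 132·L_3(s).
Expanding and collecting terms gives p(s) = 3s^3 + 5s^2 + 2s.
Evaluating at s = 5: p(5) = 510.

510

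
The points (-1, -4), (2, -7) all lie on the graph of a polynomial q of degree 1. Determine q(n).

Write q(n) = an + b. Substituting each data point gives a linear system:
  -a + b = -4
  2a + b = -7
Solving the system yields a = -1, b = -5.
So q(n) = -n - 5.
Check: q(2) = -7. ✓

q(n) = -n - 5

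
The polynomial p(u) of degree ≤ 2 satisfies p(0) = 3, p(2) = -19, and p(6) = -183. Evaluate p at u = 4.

Write p(u) = au^2 + bu + c. Substituting each data point gives a linear system:
  c = 3
  4a + 2b + c = -19
  36a + 6b + c = -183
Solving the system yields a = -5, b = -1, c = 3.
So p(u) = -5u^2 - u + 3.
Then p(4) = -81.

-81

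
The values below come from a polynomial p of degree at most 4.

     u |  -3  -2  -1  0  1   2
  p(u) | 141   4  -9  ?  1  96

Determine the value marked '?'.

On equispaced nodes a degree-4 polynomial has vanishing fifth forward difference, so
  - p(-3) + 5·p(-2) - 10·p(-1) + 10·p(0) - 5·p(1) + p(2) = 0.
Substituting the known values and solving for p(0):
  10·p(0) = -60
  p(0) = -6.

-6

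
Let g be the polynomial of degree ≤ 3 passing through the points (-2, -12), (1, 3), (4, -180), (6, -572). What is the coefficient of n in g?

Write g(n) = an^3 + bn^2 + cn + d. Substituting each data point gives a linear system:
  -8a + 4b - 2c + d = -12
  a + b + c + d = 3
  64a + 16b + 4c + d = -180
  216a + 36b + 6c + d = -572
Solving the system yields a = -2, b = -5, c = 6, d = 4.
So g(n) = -2n^3 - 5n^2 + 6n + 4.
The coefficient of n is 6.

6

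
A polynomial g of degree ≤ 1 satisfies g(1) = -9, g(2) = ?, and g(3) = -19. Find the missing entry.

-14

The 2 known points determine the degree-1 polynomial uniquely.
Write g(x) = ax + b. Substituting each data point gives a linear system:
  a + b = -9
  3a + b = -19
Solving the system yields a = -5, b = -4.
So g(x) = -5x - 4.
Then g(2) = -14.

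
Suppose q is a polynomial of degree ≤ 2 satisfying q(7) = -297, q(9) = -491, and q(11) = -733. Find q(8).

-388

Write q(t) = at^2 + bt + c. Substituting each data point gives a linear system:
  49a + 7b + c = -297
  81a + 9b + c = -491
  121a + 11b + c = -733
Solving the system yields a = -6, b = -1, c = 4.
So q(t) = -6t² - t + 4.
Then q(8) = -388.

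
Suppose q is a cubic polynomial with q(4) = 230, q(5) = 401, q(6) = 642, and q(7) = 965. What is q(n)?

q(n) = 2n^3 + 5n^2 + 4n + 6

Using the Lagrange interpolation formula with nodes 4, 5, 6, 7:
  L_0(n) = (n - 5)(n - 6)(n - 7) / -6
  L_1(n) = (n - 4)(n - 6)(n - 7) / 2
  L_2(n) = (n - 4)(n - 5)(n - 7) / -2
  L_3(n) = (n - 4)(n - 5)(n - 6) / 6
Then q(n) = 230·L_0(n) + 401·L_1(n) + 642·L_2(n) + 965·L_3(n).
Expanding and collecting terms gives q(n) = 2n^3 + 5n^2 + 4n + 6.
Check: q(5) = 401. ✓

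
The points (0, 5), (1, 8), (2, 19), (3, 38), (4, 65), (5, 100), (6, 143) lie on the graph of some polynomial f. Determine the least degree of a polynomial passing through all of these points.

2

Forward differences of the values at x = 0, 1, 2, 3, 4, 5, 6:
  f  : 5  8  19  38  65  100  143
  Δ  : 3  11  19  27  35  43
  Δ^2: 8  8  8  8  8
  Δ^3: 0  0  0  0
  Δ^4: 0  0  0
  Δ^5: 0  0
  Δ^6: 0
The second differences are constant (8) and nonzero, while all higher differences vanish, so the minimal degree is 2.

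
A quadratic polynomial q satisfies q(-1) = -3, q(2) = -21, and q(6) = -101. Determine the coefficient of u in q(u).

-4

Write q(u) = au^2 + bu + c. Substituting each data point gives a linear system:
  a - b + c = -3
  4a + 2b + c = -21
  36a + 6b + c = -101
Solving the system yields a = -2, b = -4, c = -5.
So q(u) = -2u² - 4u - 5.
The coefficient of u is -4.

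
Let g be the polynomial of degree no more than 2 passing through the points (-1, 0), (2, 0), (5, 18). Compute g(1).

-2

Forward differences of the values at x = -1, 2, 5:
  g  : 0  0  18
  Δ  : 0  18
  Δ^2: 18
The second differences are constant, confirming degree 2.
Interpolating (Newton forward form) and evaluating at x = 1 gives g(1) = -2.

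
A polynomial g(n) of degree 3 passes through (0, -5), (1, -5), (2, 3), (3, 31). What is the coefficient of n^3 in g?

2

Write g(n) = an^3 + bn^2 + cn + d. Substituting each data point gives a linear system:
  d = -5
  a + b + c + d = -5
  8a + 4b + 2c + d = 3
  27a + 9b + 3c + d = 31
Solving the system yields a = 2, b = -2, c = 0, d = -5.
So g(n) = 2n³ - 2n² - 5.
The leading coefficient is 2.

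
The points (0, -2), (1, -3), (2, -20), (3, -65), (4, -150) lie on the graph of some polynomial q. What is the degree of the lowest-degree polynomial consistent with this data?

Forward differences of the values at t = 0, 1, 2, 3, 4:
  q  : -2  -3  -20  -65  -150
  Δ  : -1  -17  -45  -85
  Δ^2: -16  -28  -40
  Δ^3: -12  -12
  Δ^4: 0
The third differences are constant (-12) and nonzero, while all higher differences vanish, so the minimal degree is 3.

3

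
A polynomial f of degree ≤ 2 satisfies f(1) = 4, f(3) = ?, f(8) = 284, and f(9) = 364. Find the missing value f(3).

The 3 known points determine the degree-2 polynomial uniquely.
Write f(t) = at^2 + bt + c. Substituting each data point gives a linear system:
  a + b + c = 4
  64a + 8b + c = 284
  81a + 9b + c = 364
Solving the system yields a = 5, b = -5, c = 4.
So f(t) = 5t² - 5t + 4.
Then f(3) = 34.

34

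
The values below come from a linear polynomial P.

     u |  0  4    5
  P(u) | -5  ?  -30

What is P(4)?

-25

The 2 known points determine the degree-1 polynomial uniquely.
Write P(u) = au + b. Substituting each data point gives a linear system:
  b = -5
  5a + b = -30
Solving the system yields a = -5, b = -5.
So P(u) = -5u - 5.
Then P(4) = -25.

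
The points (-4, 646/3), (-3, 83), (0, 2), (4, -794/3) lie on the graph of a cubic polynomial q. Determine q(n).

Write q(n) = an^3 + bn^2 + cn + d. Substituting each data point gives a linear system:
  -64a + 16b - 4c + d = 646/3
  -27a + 9b - 3c + d = 83
  d = 2
  64a + 16b + 4c + d = -794/3
Solving the system yields a = -4, b = -5/3, c = 4, d = 2.
So q(n) = -4n^3 - (5/3)n^2 + 4n + 2.
Check: q(-3) = 83. ✓

q(n) = -4n^3 - (5/3)n^2 + 4n + 2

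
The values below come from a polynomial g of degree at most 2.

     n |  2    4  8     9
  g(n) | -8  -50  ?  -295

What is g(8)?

-230

The 3 known points determine the degree-2 polynomial uniquely.
Write g(n) = an^2 + bn + c. Substituting each data point gives a linear system:
  4a + 2b + c = -8
  16a + 4b + c = -50
  81a + 9b + c = -295
Solving the system yields a = -4, b = 3, c = 2.
So g(n) = -4n² + 3n + 2.
Then g(8) = -230.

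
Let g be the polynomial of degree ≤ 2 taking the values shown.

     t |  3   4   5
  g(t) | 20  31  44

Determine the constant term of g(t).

Write g(t) = at^2 + bt + c. Substituting each data point gives a linear system:
  9a + 3b + c = 20
  16a + 4b + c = 31
  25a + 5b + c = 44
Solving the system yields a = 1, b = 4, c = -1.
So g(t) = t^2 + 4t - 1.
The constant term is -1.

-1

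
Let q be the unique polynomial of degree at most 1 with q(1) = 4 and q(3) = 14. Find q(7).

Write q(n) = an + b. Substituting each data point gives a linear system:
  a + b = 4
  3a + b = 14
Solving the system yields a = 5, b = -1.
So q(n) = 5n - 1.
Then q(7) = 34.

34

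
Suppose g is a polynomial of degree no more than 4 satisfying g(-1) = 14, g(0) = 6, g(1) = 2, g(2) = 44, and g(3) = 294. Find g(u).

Using the Lagrange interpolation formula with nodes -1, 0, 1, 2, 3:
  L_0(u) = u(u - 1)(u - 2)(u - 3) / 24
  L_1(u) = (u + 1)(u - 1)(u - 2)(u - 3) / -6
  L_2(u) = (u + 1)u(u - 2)(u - 3) / 4
  L_3(u) = (u + 1)u(u - 1)(u - 3) / -6
  L_4(u) = (u + 1)u(u - 1)(u - 2) / 24
Then g(u) = 14·L_0(u) + 6·L_1(u) + 2·L_2(u) + 44·L_3(u) + 294·L_4(u).
Expanding and collecting terms gives g(u) = 5u^4 - 3u^3 - 3u^2 - 3u + 6.
Check: g(1) = 2. ✓

g(u) = 5u^4 - 3u^3 - 3u^2 - 3u + 6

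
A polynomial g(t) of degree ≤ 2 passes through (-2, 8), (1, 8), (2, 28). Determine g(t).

g(t) = 5t^2 + 5t - 2

Write g(t) = at^2 + bt + c. Substituting each data point gives a linear system:
  4a - 2b + c = 8
  a + b + c = 8
  4a + 2b + c = 28
Solving the system yields a = 5, b = 5, c = -2.
So g(t) = 5t^2 + 5t - 2.
Check: g(-2) = 8. ✓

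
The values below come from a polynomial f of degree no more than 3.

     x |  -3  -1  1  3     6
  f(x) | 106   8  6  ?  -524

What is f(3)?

-44

The 4 known points determine the degree-3 polynomial uniquely.
Write f(x) = ax^3 + bx^2 + cx + d. Substituting each data point gives a linear system:
  -27a + 9b - 3c + d = 106
  -a + b - c + d = 8
  a + b + c + d = 6
  216a + 36b + 6c + d = -524
Solving the system yields a = -3, b = 3, c = 2, d = 4.
So f(x) = -3x³ + 3x² + 2x + 4.
Then f(3) = -44.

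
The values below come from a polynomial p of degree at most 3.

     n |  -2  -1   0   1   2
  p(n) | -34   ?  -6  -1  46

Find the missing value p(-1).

The 4 known points determine the degree-3 polynomial uniquely.
Write p(n) = an^3 + bn^2 + cn + d. Substituting each data point gives a linear system:
  -8a + 4b - 2c + d = -34
  d = -6
  a + b + c + d = -1
  8a + 4b + 2c + d = 46
Solving the system yields a = 6, b = 3, c = -4, d = -6.
So p(n) = 6n^3 + 3n^2 - 4n - 6.
Then p(-1) = -5.

-5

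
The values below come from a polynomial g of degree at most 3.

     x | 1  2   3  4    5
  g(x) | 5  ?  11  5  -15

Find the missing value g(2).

9

The 4 known points determine the degree-3 polynomial uniquely.
Write g(x) = ax^3 + bx^2 + cx + d. Substituting each data point gives a linear system:
  a + b + c + d = 5
  27a + 9b + 3c + d = 11
  64a + 16b + 4c + d = 5
  125a + 25b + 5c + d = -15
Solving the system yields a = -1, b = 5, c = -4, d = 5.
So g(x) = -x³ + 5x² - 4x + 5.
Then g(2) = 9.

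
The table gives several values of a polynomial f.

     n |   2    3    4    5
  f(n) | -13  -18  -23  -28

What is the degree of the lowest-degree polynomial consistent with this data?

Forward differences of the values at n = 2, 3, 4, 5:
  f  : -13  -18  -23  -28
  Δ  : -5  -5  -5
  Δ^2: 0  0
  Δ^3: 0
The first differences are constant (-5) and nonzero, while all higher differences vanish, so the minimal degree is 1.

1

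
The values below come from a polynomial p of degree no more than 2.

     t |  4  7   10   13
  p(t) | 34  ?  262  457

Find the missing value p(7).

On equispaced nodes a degree-2 polynomial has vanishing third forward difference, so
  - p(4) + 3·p(7) - 3·p(10) + p(13) = 0.
Substituting the known values and solving for p(7):
  3·p(7) = 363
  p(7) = 121.

121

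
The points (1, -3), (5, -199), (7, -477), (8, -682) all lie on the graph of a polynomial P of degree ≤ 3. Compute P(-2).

18

Using the Lagrange interpolation formula with nodes 1, 5, 7, 8:
  L_0(t) = (t - 5)(t - 7)(t - 8) / -168
  L_1(t) = (t - 1)(t - 7)(t - 8) / 24
  L_2(t) = (t - 1)(t - 5)(t - 8) / -12
  L_3(t) = (t - 1)(t - 5)(t - 7) / 21
Then P(t) = -3·L_0(t) - 199·L_1(t) - 477·L_2(t) - 682·L_3(t).
Expanding and collecting terms gives P(t) = -t^3 - 2t^2 - 6t + 6.
Evaluating at t = -2: P(-2) = 18.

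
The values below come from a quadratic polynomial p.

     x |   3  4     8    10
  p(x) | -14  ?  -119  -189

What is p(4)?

The 3 known points determine the degree-2 polynomial uniquely.
Write p(x) = ax^2 + bx + c. Substituting each data point gives a linear system:
  9a + 3b + c = -14
  64a + 8b + c = -119
  100a + 10b + c = -189
Solving the system yields a = -2, b = 1, c = 1.
So p(x) = -2x^2 + x + 1.
Then p(4) = -27.

-27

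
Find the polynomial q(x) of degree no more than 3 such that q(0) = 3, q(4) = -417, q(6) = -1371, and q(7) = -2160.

Using the Lagrange interpolation formula with nodes 0, 4, 6, 7:
  L_0(x) = (x - 4)(x - 6)(x - 7) / -168
  L_1(x) = x(x - 6)(x - 7) / 24
  L_2(x) = x(x - 4)(x - 7) / -12
  L_3(x) = x(x - 4)(x - 6) / 21
Then q(x) = 3·L_0(x) - 417·L_1(x) - 1371·L_2(x) - 2160·L_3(x).
Expanding and collecting terms gives q(x) = -6x^3 - 2x^2 - x + 3.
Check: q(0) = 3. ✓

q(x) = -6x^3 - 2x^2 - x + 3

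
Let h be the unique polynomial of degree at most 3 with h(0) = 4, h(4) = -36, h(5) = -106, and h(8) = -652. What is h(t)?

Write h(t) = at^3 + bt^2 + ct + d. Substituting each data point gives a linear system:
  d = 4
  64a + 16b + 4c + d = -36
  125a + 25b + 5c + d = -106
  512a + 64b + 8c + d = -652
Solving the system yields a = -2, b = 6, c = -2, d = 4.
So h(t) = -2t³ + 6t² - 2t + 4.
Check: h(0) = 4. ✓

h(t) = -2t^3 + 6t^2 - 2t + 4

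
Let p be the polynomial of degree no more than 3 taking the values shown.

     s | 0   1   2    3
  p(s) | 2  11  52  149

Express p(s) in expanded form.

Using the Lagrange interpolation formula with nodes 0, 1, 2, 3:
  L_0(s) = (s - 1)(s - 2)(s - 3) / -6
  L_1(s) = s(s - 2)(s - 3) / 2
  L_2(s) = s(s - 1)(s - 3) / -2
  L_3(s) = s(s - 1)(s - 2) / 6
Then p(s) = 2·L_0(s) + 11·L_1(s) + 52·L_2(s) + 149·L_3(s).
Expanding and collecting terms gives p(s) = 4s^3 + 4s^2 + s + 2.
Check: p(1) = 11. ✓

p(s) = 4s^3 + 4s^2 + s + 2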